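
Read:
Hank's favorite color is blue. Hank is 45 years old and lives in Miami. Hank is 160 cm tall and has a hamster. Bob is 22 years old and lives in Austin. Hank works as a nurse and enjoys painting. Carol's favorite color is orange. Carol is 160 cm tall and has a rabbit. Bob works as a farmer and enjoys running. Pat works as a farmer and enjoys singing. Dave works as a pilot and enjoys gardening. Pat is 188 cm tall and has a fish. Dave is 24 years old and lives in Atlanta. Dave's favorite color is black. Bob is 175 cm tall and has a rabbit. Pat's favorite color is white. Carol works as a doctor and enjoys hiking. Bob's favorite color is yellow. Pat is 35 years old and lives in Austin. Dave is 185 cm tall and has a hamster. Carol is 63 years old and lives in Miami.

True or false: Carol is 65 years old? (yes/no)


Carol is actually 63. no

no


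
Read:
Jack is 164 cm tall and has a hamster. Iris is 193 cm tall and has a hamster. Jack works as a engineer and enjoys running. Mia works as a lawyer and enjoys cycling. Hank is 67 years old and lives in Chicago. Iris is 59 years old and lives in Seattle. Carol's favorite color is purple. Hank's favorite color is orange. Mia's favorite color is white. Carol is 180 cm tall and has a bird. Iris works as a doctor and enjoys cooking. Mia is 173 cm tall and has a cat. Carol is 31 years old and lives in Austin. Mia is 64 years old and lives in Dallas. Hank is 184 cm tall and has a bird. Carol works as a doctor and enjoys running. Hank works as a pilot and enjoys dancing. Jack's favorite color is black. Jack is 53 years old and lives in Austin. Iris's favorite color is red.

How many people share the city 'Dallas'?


Count: 1

1


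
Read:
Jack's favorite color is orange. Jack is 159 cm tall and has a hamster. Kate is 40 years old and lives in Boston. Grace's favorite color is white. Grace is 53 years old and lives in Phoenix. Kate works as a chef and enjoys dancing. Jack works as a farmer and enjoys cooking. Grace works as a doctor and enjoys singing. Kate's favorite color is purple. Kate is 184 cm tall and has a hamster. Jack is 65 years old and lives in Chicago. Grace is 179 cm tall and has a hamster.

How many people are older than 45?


Filter: 2

2


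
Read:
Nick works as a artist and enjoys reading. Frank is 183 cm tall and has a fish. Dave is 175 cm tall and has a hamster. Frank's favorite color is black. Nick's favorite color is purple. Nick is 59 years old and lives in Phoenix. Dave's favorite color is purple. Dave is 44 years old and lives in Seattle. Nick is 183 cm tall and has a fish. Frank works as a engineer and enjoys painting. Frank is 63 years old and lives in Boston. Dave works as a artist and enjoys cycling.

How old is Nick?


Nick is 59 years old

59


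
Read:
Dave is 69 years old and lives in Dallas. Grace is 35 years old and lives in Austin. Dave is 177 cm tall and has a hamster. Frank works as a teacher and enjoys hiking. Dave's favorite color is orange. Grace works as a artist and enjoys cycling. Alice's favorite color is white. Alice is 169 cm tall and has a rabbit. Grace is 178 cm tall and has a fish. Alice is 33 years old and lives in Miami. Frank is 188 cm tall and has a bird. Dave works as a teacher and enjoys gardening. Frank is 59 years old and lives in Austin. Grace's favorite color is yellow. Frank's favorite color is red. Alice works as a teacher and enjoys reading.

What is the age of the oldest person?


Oldest: Dave at 69

69


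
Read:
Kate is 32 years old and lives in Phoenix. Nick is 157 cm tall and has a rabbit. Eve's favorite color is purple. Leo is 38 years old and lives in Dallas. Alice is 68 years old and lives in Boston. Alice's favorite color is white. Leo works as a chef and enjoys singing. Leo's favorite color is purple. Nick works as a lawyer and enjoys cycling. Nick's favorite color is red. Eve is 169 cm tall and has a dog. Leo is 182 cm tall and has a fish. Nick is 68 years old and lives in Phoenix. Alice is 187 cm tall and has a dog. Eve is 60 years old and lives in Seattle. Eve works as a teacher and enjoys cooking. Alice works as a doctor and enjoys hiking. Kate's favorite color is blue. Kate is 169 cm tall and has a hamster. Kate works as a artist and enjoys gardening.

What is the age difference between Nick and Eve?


|68 - 60| = 8

8


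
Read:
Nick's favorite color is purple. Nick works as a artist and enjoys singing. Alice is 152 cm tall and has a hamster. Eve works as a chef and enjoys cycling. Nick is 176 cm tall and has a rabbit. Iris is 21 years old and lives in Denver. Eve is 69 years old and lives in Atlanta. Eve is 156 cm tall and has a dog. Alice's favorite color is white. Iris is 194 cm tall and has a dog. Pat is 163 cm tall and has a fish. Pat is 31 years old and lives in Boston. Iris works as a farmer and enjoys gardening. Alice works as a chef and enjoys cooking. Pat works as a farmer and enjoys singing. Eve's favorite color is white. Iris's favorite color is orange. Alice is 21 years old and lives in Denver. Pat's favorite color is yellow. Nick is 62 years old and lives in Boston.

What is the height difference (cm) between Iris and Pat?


|194 - 163| = 31

31


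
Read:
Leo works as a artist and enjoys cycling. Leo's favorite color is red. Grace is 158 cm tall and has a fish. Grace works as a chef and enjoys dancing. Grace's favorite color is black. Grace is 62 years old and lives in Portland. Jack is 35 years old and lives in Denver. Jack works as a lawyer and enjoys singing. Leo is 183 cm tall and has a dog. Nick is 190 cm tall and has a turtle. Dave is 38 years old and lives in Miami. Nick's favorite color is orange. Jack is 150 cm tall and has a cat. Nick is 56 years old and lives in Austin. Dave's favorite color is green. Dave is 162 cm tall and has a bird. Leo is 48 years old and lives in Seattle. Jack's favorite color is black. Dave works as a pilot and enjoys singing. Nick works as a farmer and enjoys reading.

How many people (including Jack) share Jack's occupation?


Jack is a lawyer. Count = 1

1


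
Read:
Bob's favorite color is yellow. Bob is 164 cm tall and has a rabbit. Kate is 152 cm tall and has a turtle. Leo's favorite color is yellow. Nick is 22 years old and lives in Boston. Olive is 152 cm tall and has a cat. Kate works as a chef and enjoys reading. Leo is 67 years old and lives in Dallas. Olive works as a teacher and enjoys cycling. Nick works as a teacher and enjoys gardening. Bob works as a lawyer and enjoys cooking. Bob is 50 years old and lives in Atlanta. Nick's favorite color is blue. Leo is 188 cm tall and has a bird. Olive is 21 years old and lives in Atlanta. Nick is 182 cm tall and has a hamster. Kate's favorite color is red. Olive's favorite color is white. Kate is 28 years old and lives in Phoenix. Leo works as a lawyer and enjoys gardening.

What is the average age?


Sum=188, n=5, avg=37.6

37.6


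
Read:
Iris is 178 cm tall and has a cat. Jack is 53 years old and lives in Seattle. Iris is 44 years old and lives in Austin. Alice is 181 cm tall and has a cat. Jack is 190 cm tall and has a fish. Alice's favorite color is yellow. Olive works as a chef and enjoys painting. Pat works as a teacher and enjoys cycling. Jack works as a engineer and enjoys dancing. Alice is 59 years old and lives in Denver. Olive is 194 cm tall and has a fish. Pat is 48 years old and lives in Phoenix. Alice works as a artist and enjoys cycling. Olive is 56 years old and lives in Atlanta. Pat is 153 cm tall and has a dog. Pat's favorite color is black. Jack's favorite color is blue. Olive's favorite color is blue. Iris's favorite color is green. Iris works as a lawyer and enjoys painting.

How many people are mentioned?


People: Jack, Alice, Olive, Iris, Pat. Count = 5

5


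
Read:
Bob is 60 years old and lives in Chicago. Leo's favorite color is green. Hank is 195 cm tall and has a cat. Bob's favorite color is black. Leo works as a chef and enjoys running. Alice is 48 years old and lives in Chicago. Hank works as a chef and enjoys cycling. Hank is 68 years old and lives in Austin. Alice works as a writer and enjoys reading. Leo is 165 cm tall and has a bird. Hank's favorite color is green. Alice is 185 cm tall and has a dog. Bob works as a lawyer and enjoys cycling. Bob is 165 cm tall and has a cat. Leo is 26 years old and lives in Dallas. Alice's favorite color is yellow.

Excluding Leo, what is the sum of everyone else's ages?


Sum (excluding Leo): 176

176


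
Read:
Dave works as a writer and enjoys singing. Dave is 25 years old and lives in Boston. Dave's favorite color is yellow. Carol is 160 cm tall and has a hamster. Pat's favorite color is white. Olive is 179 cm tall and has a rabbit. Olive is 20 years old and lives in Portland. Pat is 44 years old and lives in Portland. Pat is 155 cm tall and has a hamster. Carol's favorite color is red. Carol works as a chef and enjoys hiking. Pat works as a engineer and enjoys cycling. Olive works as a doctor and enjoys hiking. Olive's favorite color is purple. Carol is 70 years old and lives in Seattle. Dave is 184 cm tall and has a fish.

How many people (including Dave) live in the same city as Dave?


Dave lives in Boston. Count = 1

1


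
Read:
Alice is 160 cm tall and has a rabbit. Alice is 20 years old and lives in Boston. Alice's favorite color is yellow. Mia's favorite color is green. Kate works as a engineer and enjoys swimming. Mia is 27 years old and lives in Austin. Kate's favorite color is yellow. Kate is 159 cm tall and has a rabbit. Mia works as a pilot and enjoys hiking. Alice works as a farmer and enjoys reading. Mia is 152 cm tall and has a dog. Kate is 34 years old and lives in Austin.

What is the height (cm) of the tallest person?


Tallest: Alice at 160 cm

160


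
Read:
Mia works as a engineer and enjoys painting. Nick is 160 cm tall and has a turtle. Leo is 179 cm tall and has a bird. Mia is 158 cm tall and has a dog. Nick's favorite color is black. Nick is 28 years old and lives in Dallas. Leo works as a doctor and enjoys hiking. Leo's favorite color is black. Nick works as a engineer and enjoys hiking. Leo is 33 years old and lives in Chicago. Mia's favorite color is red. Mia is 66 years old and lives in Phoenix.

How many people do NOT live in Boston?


Not in Boston: 3

3


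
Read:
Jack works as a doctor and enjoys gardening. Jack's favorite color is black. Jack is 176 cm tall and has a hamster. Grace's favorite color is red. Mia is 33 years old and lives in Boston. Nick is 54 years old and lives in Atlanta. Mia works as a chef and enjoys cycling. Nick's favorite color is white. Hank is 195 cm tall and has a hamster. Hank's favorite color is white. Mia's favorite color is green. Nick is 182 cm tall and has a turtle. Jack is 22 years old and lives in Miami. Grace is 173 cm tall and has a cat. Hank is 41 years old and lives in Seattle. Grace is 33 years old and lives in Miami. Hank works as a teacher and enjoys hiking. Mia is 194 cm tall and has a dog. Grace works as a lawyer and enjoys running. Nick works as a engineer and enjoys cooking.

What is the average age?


Sum=183, n=5, avg=36.6

36.6


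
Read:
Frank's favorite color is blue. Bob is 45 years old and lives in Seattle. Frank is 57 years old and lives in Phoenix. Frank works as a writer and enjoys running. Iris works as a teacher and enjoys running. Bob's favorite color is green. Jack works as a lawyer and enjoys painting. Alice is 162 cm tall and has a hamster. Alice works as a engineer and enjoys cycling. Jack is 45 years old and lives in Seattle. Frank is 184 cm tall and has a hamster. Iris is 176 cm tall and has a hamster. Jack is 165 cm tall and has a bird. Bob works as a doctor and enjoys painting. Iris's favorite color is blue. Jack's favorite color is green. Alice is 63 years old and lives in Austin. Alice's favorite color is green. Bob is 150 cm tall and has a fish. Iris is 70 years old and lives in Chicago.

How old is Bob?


Bob is 45 years old

45


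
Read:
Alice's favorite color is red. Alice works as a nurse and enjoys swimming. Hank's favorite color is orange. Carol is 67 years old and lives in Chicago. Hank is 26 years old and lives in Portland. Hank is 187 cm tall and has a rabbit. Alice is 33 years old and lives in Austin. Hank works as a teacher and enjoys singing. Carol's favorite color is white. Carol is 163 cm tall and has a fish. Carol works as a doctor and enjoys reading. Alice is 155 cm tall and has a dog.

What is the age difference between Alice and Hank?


|33 - 26| = 7

7


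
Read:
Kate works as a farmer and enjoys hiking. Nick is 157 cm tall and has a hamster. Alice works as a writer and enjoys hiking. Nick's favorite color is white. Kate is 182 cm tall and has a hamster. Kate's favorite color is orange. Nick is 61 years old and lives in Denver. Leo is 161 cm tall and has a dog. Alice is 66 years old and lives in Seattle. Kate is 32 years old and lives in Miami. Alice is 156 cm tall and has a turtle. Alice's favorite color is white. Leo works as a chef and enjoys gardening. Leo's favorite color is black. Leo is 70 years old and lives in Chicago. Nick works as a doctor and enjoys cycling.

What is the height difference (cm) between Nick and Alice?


|157 - 156| = 1

1


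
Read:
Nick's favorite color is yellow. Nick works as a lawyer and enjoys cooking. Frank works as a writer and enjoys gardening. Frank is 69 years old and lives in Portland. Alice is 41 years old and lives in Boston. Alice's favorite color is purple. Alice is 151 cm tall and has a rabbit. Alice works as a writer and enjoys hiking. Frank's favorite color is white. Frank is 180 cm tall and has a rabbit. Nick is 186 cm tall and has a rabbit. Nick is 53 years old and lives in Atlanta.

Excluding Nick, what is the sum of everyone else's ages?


Sum (excluding Nick): 110

110


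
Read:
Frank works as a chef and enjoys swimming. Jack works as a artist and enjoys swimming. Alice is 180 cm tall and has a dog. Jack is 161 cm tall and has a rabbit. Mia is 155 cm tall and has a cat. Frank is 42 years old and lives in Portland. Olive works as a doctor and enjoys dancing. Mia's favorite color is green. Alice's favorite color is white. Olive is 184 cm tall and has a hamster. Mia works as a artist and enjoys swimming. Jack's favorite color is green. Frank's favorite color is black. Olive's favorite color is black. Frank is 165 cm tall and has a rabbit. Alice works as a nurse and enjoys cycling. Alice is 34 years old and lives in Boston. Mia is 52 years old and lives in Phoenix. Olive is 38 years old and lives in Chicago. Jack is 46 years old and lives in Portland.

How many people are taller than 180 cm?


Taller than 180: 1

1


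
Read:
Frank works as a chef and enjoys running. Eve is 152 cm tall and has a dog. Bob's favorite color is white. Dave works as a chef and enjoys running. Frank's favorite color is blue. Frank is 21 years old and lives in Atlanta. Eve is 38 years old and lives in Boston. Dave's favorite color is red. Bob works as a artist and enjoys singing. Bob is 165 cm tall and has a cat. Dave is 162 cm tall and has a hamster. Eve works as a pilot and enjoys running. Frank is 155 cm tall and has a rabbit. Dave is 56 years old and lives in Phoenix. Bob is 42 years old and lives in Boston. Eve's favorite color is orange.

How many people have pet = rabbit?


Count: 1

1


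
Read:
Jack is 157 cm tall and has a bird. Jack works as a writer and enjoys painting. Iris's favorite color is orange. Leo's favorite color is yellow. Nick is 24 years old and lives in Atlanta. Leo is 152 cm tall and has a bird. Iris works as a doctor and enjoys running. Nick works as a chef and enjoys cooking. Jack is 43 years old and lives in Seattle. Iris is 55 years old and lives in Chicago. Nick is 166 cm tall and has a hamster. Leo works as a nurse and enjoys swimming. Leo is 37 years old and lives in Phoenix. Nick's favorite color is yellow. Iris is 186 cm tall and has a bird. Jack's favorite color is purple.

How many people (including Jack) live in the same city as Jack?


Jack lives in Seattle. Count = 1

1


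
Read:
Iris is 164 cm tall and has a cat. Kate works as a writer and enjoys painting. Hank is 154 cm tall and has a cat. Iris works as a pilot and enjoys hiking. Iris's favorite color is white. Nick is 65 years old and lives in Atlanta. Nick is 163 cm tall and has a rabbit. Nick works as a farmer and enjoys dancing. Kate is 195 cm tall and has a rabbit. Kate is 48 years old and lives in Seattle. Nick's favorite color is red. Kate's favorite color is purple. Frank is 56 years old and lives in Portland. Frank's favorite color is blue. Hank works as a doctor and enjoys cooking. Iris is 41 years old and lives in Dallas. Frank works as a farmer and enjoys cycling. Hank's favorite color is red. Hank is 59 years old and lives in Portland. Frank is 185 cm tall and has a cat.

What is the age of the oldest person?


Oldest: Nick at 65

65


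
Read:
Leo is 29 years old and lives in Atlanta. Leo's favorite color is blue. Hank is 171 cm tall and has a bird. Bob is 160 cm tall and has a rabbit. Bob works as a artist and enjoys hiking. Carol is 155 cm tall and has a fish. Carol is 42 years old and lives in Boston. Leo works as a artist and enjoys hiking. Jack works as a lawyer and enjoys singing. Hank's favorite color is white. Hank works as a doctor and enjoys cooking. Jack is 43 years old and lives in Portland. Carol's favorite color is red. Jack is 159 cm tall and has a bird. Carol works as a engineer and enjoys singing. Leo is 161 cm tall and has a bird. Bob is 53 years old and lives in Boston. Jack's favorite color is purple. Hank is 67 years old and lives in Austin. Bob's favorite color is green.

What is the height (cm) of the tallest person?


Tallest: Hank at 171 cm

171


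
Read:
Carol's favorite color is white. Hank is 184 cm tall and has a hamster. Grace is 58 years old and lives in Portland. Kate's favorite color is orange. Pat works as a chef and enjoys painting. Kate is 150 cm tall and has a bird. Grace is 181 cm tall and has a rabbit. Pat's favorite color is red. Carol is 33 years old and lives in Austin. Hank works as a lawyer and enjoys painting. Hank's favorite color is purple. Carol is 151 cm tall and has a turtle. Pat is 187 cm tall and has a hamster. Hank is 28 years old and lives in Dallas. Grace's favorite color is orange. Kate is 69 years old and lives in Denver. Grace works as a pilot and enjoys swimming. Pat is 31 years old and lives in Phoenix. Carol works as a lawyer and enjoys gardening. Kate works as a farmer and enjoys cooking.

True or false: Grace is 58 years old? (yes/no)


Grace is actually 58. yes

yes


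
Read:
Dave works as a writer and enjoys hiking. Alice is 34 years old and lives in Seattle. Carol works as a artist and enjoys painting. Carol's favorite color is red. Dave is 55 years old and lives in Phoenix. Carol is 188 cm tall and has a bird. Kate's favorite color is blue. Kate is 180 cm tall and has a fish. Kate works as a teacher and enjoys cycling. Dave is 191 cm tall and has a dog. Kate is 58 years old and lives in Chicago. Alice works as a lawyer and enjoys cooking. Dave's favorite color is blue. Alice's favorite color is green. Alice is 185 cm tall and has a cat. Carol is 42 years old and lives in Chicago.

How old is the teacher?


The teacher is Kate, age 58

58


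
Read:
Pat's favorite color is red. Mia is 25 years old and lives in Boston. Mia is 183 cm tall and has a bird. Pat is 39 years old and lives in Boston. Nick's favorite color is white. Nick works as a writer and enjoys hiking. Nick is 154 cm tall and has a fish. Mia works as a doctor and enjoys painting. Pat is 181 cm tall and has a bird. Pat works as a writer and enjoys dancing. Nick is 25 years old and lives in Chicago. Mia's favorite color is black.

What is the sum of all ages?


25+39+25 = 89

89


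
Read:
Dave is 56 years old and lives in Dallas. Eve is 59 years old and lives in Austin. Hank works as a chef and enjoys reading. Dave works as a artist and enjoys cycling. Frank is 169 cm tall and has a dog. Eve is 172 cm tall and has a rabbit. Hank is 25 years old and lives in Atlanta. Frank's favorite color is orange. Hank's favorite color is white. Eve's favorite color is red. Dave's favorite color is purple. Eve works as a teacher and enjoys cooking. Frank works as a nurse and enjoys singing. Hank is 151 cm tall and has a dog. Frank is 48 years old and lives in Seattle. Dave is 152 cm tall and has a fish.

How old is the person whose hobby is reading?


Person with hobby=reading is Hank, age 25

25


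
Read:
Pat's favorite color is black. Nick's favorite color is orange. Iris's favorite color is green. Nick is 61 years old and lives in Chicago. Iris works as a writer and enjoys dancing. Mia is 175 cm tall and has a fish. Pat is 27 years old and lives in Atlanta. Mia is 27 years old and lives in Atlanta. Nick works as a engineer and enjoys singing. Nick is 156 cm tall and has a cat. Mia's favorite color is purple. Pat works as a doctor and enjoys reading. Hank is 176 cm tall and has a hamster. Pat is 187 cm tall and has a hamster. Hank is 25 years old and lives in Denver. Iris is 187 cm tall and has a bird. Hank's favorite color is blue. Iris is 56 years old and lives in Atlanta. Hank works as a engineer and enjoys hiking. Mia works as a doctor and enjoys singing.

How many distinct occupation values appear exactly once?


Unique occupation values: 1

1


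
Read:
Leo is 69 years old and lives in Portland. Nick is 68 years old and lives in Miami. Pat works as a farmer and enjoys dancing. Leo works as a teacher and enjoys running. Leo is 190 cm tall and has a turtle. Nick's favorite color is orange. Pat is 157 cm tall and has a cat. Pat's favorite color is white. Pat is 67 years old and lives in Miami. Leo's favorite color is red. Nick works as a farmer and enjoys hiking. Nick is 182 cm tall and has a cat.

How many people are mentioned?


People: Pat, Leo, Nick. Count = 3

3


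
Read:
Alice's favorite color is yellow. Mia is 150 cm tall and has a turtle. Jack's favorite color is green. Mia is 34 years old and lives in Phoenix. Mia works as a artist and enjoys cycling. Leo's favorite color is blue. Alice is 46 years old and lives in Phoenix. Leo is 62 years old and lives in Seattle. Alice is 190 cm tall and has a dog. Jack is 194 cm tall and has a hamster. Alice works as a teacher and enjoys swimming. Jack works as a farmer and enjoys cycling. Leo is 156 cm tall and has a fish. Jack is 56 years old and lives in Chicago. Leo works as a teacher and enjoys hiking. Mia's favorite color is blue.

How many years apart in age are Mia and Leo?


34 vs 62, diff = 28

28


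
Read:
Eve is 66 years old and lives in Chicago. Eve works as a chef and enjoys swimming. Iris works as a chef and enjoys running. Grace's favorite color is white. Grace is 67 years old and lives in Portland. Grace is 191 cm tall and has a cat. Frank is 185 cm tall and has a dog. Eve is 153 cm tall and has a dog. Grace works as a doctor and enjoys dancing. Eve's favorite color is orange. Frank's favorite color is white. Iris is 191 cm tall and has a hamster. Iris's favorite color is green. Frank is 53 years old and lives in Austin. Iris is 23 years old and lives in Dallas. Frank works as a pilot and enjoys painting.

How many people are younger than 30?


Filter: 1

1


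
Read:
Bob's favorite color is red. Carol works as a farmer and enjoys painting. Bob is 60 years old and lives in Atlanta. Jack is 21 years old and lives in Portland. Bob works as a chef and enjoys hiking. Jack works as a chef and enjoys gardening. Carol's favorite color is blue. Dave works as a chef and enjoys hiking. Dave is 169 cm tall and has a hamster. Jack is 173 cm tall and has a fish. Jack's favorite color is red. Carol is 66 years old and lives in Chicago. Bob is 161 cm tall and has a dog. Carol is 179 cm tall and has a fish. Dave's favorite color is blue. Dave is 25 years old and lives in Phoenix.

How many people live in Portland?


Count in Portland: 1

1


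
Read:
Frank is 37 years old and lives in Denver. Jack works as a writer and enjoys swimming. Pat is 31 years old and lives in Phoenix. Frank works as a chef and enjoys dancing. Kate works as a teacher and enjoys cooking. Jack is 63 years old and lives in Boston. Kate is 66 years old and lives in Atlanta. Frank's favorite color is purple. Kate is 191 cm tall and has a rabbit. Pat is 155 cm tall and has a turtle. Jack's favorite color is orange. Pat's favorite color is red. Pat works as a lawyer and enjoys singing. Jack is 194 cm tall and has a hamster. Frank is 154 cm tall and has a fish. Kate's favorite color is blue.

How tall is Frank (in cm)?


Frank is 154 cm tall

154


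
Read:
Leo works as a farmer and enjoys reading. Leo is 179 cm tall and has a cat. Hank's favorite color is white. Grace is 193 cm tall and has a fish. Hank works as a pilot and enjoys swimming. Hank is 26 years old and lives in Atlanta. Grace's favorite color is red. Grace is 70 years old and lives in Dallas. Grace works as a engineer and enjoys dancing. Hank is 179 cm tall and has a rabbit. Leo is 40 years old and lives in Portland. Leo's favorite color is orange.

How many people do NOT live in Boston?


Not in Boston: 3

3


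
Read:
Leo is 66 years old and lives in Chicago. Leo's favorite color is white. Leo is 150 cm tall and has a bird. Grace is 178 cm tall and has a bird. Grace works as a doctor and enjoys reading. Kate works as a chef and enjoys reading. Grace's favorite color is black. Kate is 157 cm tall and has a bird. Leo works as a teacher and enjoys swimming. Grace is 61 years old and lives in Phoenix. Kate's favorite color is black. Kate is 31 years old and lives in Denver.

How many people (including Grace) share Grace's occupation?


Grace is a doctor. Count = 1

1


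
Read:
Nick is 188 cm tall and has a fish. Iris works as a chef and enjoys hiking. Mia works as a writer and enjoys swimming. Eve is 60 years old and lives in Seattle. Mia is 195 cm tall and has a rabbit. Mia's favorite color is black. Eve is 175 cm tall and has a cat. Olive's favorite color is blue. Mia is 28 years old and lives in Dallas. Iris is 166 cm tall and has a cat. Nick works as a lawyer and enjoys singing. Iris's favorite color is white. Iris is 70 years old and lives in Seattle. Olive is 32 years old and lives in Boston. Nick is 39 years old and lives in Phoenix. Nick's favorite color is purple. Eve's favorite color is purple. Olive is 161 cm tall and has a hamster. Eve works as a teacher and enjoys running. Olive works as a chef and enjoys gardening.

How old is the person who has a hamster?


Person with hamster is Olive, age 32

32


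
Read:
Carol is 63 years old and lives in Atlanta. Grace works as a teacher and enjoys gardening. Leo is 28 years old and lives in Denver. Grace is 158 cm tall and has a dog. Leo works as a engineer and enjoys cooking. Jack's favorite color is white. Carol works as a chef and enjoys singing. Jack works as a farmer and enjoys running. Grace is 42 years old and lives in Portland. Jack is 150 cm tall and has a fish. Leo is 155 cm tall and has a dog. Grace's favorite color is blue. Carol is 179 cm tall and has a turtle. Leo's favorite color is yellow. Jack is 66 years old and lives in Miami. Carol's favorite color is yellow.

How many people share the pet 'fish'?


Count: 1

1


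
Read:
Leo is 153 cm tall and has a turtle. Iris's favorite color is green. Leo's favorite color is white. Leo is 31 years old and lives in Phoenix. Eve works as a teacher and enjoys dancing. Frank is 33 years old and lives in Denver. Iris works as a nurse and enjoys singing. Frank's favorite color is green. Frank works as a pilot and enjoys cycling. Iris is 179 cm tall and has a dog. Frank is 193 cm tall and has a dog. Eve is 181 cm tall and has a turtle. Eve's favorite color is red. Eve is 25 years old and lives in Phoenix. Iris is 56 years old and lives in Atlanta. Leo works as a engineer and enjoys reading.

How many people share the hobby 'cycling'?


Count: 1

1


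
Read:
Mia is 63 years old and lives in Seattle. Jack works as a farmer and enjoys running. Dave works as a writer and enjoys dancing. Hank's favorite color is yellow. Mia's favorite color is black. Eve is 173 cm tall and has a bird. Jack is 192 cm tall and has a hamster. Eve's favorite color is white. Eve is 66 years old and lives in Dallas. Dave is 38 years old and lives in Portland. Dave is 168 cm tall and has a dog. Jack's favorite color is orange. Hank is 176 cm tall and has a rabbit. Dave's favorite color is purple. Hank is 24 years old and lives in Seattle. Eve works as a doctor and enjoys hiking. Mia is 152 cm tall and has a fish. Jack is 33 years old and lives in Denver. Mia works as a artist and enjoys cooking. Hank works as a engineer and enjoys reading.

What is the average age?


Sum=224, n=5, avg=44.8

44.8


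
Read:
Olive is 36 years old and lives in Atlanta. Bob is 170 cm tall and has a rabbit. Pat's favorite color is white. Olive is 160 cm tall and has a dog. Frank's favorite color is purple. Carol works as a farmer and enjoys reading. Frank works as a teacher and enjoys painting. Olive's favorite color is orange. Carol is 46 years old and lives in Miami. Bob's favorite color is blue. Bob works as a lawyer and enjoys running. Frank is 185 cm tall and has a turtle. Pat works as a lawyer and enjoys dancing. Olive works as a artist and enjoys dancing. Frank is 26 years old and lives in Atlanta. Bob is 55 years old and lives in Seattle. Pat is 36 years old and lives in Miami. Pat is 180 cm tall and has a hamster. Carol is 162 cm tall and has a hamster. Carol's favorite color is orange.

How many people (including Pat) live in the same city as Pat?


Pat lives in Miami. Count = 2

2


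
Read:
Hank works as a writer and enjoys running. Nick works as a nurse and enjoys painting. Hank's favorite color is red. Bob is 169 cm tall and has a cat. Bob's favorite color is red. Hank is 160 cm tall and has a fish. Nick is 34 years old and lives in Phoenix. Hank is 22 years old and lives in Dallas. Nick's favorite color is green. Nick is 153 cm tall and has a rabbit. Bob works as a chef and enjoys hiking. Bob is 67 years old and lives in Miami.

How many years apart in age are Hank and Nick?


22 vs 34, diff = 12

12


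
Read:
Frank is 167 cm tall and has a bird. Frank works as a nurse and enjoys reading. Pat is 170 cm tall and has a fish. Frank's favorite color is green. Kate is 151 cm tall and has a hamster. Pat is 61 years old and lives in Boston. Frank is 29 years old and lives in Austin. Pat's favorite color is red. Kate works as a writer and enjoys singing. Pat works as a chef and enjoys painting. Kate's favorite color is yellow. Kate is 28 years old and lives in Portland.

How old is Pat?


Pat is 61 years old

61


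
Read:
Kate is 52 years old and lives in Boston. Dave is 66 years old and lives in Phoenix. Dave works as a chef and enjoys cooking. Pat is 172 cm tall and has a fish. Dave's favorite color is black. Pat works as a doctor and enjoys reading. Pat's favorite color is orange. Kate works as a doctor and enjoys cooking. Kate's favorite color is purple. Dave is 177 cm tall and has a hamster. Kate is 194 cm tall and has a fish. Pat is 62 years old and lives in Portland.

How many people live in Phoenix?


Count in Phoenix: 1

1


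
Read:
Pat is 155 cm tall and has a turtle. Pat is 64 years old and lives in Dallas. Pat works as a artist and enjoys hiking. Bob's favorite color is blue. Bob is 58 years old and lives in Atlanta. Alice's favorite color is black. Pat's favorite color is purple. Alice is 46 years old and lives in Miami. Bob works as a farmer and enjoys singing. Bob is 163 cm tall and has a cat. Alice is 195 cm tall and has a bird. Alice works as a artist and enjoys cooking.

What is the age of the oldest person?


Oldest: Pat at 64

64


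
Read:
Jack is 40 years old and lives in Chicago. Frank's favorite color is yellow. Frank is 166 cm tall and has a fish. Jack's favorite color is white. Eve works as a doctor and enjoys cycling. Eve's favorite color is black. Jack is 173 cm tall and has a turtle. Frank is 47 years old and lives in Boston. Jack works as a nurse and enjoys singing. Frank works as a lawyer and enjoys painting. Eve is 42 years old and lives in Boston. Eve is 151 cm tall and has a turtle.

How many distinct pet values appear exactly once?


Unique pet values: 1

1


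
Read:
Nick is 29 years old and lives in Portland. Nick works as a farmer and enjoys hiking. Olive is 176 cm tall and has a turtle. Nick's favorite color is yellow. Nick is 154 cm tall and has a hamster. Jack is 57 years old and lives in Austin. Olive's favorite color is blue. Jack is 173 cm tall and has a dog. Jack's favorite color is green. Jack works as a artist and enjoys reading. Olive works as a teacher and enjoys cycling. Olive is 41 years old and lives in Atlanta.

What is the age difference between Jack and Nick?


|57 - 29| = 28

28


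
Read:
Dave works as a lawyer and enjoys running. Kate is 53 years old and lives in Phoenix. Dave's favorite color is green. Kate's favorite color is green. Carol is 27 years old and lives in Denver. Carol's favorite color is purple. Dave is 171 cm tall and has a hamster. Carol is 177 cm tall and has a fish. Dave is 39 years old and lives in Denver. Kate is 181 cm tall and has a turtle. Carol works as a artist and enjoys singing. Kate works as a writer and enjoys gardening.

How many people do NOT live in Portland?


Not in Portland: 3

3


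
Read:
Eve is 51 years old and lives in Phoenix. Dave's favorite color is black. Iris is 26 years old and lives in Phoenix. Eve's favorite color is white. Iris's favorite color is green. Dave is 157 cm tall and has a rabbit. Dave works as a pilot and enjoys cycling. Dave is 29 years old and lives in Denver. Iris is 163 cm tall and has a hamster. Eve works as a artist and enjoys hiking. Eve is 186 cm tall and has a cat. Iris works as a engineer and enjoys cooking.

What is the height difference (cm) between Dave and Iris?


|157 - 163| = 6

6


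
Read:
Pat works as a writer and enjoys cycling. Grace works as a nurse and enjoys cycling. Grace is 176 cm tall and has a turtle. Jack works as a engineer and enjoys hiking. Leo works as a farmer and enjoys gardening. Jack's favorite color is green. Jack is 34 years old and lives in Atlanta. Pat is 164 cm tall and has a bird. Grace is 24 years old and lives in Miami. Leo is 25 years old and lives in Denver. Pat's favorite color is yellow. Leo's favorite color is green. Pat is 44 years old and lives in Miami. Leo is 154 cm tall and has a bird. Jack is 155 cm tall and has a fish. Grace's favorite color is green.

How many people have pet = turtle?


Count: 1

1


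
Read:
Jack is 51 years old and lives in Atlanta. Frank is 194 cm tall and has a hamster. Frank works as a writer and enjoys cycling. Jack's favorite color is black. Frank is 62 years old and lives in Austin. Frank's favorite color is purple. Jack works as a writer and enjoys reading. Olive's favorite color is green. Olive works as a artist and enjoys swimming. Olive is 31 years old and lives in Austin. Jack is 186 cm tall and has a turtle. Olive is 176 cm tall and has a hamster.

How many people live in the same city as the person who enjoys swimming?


Person with hobby swimming is Olive, city Austin. Count = 2

2


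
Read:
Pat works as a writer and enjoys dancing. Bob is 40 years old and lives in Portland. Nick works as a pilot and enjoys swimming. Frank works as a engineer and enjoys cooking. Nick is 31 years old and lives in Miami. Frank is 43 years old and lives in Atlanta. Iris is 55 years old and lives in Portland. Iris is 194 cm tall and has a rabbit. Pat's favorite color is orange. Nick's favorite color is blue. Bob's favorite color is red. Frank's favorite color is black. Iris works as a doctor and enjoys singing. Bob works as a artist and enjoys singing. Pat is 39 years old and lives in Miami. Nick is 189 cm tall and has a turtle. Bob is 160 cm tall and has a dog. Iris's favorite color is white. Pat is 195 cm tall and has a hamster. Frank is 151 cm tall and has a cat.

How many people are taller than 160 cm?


Taller than 160: 3

3


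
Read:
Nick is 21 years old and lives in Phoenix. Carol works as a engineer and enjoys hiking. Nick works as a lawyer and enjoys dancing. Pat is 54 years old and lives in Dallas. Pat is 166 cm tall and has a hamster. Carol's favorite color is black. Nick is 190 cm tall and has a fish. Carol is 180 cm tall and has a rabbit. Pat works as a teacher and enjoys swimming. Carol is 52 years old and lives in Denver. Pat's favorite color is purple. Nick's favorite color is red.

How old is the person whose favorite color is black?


Person with favorite color=black is Carol, age 52

52


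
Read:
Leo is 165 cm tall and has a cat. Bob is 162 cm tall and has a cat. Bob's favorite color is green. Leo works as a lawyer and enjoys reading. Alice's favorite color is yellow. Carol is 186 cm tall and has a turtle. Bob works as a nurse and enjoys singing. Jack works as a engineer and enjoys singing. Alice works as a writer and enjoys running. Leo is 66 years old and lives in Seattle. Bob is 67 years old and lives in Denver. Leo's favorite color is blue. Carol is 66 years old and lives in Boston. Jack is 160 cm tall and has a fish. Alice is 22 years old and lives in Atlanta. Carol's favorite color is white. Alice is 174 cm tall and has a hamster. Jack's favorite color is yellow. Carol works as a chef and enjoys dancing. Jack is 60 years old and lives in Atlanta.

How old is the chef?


The chef is Carol, age 66

66


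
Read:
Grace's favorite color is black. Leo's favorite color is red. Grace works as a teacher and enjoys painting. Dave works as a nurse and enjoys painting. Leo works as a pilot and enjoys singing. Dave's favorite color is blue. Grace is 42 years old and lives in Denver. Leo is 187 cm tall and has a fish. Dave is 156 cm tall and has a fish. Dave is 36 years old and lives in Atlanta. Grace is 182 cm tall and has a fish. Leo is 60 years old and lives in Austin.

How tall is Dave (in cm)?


Dave is 156 cm tall

156


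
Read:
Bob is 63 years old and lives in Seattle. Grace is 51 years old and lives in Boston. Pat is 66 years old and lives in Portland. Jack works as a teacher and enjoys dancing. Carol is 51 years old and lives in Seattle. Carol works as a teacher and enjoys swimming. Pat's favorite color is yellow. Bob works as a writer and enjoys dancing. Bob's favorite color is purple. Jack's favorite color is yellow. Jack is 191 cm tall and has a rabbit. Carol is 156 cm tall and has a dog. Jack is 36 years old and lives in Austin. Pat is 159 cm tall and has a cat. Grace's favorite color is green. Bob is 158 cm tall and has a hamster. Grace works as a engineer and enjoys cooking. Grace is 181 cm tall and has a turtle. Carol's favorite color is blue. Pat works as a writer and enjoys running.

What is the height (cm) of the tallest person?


Tallest: Jack at 191 cm

191


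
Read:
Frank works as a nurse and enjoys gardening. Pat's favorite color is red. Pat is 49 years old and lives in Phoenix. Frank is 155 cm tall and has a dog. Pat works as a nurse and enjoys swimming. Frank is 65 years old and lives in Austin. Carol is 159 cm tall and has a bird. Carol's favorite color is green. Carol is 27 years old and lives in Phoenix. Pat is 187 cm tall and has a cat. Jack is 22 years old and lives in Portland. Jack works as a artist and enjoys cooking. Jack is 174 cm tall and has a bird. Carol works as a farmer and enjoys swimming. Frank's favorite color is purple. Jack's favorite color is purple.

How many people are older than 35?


Filter: 2

2


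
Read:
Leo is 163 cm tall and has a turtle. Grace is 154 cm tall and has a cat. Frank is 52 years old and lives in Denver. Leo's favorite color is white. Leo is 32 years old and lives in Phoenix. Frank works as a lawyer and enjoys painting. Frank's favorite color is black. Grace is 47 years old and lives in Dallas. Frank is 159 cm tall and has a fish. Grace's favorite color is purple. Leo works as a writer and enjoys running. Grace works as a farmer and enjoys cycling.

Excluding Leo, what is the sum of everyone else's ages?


Sum (excluding Leo): 99

99
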